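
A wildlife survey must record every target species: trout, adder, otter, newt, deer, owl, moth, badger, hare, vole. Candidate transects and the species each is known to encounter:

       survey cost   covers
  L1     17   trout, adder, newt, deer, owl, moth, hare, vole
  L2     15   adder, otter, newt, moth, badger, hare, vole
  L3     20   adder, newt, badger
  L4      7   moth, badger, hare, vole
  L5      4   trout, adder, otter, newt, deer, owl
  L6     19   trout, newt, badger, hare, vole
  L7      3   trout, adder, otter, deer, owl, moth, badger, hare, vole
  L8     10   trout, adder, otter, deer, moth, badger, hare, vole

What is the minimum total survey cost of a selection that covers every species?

7

L5, L7 cover every species at survey cost 4 + 3 = 7.
Any cover uses at least 2 transects; among all covering selections none totals below 7.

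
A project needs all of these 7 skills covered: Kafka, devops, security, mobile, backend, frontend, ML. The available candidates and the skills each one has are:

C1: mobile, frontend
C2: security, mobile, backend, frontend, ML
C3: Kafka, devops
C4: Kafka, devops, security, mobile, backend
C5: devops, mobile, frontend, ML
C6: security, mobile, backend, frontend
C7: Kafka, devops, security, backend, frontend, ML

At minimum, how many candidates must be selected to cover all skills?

2

C1, C7 together cover {Kafka, devops, security, mobile, backend, frontend, ML} — every skill.
No single candidate contains all 7 skills, so 2 is optimal.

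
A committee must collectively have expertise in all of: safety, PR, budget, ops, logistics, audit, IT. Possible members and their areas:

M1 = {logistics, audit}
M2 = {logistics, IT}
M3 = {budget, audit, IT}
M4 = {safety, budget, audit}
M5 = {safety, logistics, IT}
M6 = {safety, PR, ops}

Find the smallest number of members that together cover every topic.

3

M1, M3, M6 together cover {safety, PR, budget, ops, logistics, audit, IT} — every topic.
No 2 of the 6 members cover everything (all 15 pairs fall short), so 3 is minimum.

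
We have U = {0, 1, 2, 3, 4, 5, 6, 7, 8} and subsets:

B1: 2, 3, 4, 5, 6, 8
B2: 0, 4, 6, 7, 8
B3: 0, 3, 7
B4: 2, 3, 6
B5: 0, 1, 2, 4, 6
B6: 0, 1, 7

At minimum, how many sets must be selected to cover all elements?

2

B1, B6 together cover {0, 1, 2, 3, 4, 5, 6, 7, 8} — every element.
No single set contains all 9 elements, so 2 is optimal.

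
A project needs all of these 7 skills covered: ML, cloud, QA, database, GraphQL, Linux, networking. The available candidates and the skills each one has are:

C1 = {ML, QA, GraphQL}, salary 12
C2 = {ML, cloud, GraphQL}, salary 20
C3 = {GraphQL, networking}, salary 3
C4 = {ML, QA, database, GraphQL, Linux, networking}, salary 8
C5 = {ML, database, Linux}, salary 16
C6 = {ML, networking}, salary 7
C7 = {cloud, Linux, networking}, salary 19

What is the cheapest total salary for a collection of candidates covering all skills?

27

C4, C7 cover every skill at salary 8 + 19 = 27.
Any cover uses at least 2 candidates; among all covering selections none totals below 27.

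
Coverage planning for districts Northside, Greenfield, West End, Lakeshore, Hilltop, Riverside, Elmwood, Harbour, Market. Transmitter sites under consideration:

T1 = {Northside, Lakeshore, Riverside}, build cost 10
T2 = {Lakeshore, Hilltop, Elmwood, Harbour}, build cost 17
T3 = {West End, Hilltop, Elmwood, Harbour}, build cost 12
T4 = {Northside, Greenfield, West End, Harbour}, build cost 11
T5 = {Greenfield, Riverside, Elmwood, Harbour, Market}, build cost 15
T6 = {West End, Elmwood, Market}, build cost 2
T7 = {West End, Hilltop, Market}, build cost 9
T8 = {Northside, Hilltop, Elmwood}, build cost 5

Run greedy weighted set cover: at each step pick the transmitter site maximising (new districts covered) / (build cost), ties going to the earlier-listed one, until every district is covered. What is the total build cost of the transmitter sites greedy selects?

Pick 1: T6 adds 3 new (West End, Elmwood, Market) at build cost 2 (ratio 3/2).
Pick 2: T8 adds 2 new (Northside, Hilltop) at build cost 5 (ratio 2/5).
Pick 3: T1 adds 2 new (Lakeshore, Riverside) at build cost 10 (ratio 2/10).
Pick 4: T4 adds 2 new (Greenfield, Harbour) at build cost 11 (ratio 2/11).
Greedy total build cost: 2 + 5 + 10 + 11 = 28.

28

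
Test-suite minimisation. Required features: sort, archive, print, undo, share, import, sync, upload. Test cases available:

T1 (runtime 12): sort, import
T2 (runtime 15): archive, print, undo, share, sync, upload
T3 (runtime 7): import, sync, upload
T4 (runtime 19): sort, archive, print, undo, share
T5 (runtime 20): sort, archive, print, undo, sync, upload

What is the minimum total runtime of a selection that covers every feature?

26

T3, T4 cover every feature at runtime 7 + 19 = 26.
Any cover uses at least 2 test cases; among all covering selections none totals below 26.
Greedy by coverage-per-runtime would pick T3, T2, T1 for 34 — worse than the optimum 26.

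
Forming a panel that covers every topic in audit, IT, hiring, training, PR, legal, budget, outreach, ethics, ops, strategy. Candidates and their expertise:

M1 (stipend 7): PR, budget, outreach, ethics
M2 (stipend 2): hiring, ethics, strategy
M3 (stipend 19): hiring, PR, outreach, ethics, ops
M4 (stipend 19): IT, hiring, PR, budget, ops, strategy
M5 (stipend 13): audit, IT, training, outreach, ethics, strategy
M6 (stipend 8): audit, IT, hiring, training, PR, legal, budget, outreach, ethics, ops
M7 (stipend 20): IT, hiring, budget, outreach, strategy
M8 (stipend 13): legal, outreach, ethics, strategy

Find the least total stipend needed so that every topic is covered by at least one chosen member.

M2, M6 cover every topic at stipend 2 + 8 = 10.
Any cover uses at least 2 members; among all covering selections none totals below 10.

10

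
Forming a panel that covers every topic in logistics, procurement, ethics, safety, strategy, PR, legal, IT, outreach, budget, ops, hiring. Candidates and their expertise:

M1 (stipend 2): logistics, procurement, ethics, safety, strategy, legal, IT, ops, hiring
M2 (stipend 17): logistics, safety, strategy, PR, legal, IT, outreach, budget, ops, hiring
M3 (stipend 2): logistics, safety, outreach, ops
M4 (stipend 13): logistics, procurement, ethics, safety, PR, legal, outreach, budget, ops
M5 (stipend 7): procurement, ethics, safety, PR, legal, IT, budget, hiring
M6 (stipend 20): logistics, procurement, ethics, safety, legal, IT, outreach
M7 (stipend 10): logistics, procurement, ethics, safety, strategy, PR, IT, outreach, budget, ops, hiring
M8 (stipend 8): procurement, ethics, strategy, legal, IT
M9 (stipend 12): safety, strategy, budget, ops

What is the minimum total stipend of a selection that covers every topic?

M1, M3, M5 cover every topic at stipend 2 + 2 + 7 = 11.
Any cover uses at least 2 members; among all covering selections none totals below 11.

11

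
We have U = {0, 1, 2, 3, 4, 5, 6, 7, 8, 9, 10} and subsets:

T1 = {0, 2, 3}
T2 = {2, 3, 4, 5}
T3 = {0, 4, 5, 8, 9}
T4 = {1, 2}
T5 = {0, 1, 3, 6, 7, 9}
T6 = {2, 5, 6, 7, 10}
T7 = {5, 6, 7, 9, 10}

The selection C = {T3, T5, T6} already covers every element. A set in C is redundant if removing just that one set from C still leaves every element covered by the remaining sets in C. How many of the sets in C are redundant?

0

Drop T3: 4, 8 uncovered — not redundant.
Drop T5: 1, 3 uncovered — not redundant.
Drop T6: 2, 10 uncovered — not redundant.
None of the sets in C is redundant.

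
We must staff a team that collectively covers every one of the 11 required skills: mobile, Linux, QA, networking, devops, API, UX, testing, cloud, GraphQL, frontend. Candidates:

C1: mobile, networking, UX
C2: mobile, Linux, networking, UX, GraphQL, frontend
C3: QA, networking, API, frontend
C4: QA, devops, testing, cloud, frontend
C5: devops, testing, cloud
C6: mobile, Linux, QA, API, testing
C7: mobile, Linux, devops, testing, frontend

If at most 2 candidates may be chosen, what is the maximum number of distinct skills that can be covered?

10

Choosing C2, C4 covers {mobile, Linux, QA, networking, devops, UX, testing, cloud, GraphQL, frontend} — 10 skills.
No choice of 2 candidates does better; here API is left uncovered.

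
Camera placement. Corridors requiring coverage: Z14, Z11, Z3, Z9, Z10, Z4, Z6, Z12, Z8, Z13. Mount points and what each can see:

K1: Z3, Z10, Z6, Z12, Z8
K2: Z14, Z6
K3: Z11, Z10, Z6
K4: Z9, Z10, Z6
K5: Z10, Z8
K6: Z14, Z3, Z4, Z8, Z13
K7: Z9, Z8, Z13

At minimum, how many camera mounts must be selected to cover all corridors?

4

K1, K3, K4, K6 together cover {Z14, Z11, Z3, Z9, Z10, Z4, Z6, Z12, Z8, Z13} — every corridor.
No 3 of the 7 camera mounts cover everything (all 35 triples fall short), so 4 is minimum.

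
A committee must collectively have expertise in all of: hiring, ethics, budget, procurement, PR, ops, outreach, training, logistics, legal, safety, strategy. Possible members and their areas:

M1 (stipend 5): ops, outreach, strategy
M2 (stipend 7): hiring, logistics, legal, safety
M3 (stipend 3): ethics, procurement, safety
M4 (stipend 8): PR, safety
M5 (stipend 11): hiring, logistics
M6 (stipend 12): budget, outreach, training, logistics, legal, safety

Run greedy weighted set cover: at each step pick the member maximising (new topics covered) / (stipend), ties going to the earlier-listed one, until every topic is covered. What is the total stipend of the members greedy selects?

35

Pick 1: M3 adds 3 new (ethics, procurement, safety) at stipend 3 (ratio 3/3).
Pick 2: M1 adds 3 new (ops, outreach, strategy) at stipend 5 (ratio 3/5).
Pick 3: M2 adds 3 new (hiring, logistics, legal) at stipend 7 (ratio 3/7).
Pick 4: M6 adds 2 new (budget, training) at stipend 12 (ratio 2/12).
Pick 5: M4 adds 1 new (PR) at stipend 8 (ratio 1/8).
Greedy total stipend: 3 + 5 + 7 + 12 + 8 = 35.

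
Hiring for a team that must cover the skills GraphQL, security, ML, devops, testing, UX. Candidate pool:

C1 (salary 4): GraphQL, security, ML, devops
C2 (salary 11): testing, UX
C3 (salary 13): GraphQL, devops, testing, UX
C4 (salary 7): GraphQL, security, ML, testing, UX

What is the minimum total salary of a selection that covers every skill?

11

C1, C4 cover every skill at salary 4 + 7 = 11.
Any cover uses at least 2 candidates; among all covering selections none totals below 11.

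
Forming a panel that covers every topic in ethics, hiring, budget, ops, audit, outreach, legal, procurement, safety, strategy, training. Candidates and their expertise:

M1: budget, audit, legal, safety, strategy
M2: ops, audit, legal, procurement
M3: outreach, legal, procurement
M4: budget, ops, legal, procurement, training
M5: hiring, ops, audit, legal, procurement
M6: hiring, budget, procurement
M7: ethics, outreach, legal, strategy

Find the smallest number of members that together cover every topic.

M1, M4, M5, M7 together cover {ethics, hiring, budget, ops, audit, outreach, legal, procurement, safety, strategy, training} — every topic.
No 3 of the 7 members cover everything (all 35 triples fall short), so 4 is minimum.

4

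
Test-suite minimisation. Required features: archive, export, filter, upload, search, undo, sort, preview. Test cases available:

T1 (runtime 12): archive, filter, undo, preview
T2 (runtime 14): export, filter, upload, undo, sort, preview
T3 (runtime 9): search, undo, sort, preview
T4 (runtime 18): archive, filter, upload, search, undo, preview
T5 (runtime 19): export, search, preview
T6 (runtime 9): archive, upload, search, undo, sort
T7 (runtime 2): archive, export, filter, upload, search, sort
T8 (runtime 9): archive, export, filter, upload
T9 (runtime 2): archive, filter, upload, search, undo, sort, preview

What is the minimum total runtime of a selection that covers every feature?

T7, T9 cover every feature at runtime 2 + 2 = 4.
Any cover uses at least 2 test cases; among all covering selections none totals below 4.

4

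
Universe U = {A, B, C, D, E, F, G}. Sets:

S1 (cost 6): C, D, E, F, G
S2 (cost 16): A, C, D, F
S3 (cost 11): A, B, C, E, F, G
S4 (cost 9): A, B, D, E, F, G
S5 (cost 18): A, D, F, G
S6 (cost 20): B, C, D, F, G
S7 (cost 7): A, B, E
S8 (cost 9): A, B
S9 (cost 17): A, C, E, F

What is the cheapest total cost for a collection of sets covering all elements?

13

S1, S7 cover every element at cost 6 + 7 = 13.
Any cover uses at least 2 sets; among all covering selections none totals below 13.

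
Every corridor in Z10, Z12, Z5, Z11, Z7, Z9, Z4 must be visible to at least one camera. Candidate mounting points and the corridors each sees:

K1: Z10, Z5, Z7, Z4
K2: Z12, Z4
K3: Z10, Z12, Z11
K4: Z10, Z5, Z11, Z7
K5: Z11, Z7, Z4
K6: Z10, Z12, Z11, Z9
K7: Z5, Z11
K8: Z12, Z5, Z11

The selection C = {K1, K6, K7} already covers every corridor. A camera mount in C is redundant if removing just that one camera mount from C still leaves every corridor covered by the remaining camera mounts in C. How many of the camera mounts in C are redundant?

1

Drop K1: Z7, Z4 uncovered — not redundant.
Drop K6: Z12, Z9 uncovered — not redundant.
Drop K7: the rest still cover every corridor — redundant.
1 redundant: K7.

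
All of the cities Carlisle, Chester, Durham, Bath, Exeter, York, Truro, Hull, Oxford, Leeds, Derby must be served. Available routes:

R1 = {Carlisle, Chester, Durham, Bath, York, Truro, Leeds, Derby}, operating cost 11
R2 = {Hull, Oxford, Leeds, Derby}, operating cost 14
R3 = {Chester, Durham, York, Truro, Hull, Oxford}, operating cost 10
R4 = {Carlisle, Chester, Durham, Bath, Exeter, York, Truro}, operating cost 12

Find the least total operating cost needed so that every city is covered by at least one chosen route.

26

R2, R4 cover every city at operating cost 14 + 12 = 26.
Any cover uses at least 2 routes; among all covering selections none totals below 26.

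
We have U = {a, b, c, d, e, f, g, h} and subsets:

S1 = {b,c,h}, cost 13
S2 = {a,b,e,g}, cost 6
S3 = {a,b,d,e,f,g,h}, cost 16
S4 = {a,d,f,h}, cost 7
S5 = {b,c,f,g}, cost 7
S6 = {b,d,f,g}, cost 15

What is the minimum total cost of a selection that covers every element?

S2, S4, S5 cover every element at cost 6 + 7 + 7 = 20.
Any cover uses at least 2 sets; among all covering selections none totals below 20.

20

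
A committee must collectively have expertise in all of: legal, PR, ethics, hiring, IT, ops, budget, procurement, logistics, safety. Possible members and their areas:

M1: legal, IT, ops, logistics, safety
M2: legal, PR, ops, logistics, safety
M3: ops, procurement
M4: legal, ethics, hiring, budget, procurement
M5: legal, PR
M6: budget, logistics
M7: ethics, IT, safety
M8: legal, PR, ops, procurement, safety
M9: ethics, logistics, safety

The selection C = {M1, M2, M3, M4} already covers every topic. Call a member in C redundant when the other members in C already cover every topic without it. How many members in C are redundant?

Drop M1: IT uncovered — not redundant.
Drop M2: PR uncovered — not redundant.
Drop M3: the rest still cover every topic — redundant.
Drop M4: ethics, hiring, budget uncovered — not redundant.
1 redundant: M3.

1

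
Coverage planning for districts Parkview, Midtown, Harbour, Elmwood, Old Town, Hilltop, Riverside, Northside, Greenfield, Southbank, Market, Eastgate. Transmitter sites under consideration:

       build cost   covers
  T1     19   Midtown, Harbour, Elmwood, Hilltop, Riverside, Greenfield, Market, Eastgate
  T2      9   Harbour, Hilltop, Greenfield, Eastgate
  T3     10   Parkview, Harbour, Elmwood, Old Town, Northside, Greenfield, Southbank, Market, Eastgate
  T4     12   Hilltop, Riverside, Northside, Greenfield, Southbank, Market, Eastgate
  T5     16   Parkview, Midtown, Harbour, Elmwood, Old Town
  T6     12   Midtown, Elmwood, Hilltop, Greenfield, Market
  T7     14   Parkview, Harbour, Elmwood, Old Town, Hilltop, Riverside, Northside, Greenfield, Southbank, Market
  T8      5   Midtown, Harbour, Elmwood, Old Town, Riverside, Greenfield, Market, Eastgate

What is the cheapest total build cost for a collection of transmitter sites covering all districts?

19

T7, T8 cover every district at build cost 14 + 5 = 19.
Any cover uses at least 2 transmitter sites; among all covering selections none totals below 19.
Greedy by coverage-per-build cost would pick T8, T3, T2 for 24 — worse than the optimum 19.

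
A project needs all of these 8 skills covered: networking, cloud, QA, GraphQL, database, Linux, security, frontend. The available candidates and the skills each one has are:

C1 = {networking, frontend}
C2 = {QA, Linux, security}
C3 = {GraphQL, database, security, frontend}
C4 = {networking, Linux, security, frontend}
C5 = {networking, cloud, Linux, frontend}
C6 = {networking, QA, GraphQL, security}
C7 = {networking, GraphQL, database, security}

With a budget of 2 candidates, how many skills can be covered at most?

Choosing C3, C5 covers {networking, cloud, GraphQL, database, Linux, security, frontend} — 7 skills.
No choice of 2 candidates does better; here QA is left uncovered.

7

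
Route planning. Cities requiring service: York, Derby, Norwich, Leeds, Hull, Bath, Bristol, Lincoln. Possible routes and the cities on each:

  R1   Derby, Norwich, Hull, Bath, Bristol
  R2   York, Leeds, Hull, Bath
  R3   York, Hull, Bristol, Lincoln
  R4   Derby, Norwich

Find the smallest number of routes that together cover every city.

3

R1, R2, R3 together cover {York, Derby, Norwich, Leeds, Hull, Bath, Bristol, Lincoln} — every city.
No 2 of the 4 routes cover everything (all 6 pairs fall short), so 3 is minimum.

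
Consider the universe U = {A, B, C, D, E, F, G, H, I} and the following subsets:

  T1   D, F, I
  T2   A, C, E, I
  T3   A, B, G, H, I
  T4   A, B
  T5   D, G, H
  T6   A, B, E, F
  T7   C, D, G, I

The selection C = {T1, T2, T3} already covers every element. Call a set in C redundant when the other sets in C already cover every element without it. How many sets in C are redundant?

0

Drop T1: D, F uncovered — not redundant.
Drop T2: C, E uncovered — not redundant.
Drop T3: B, G, H uncovered — not redundant.
None of the sets in C is redundant.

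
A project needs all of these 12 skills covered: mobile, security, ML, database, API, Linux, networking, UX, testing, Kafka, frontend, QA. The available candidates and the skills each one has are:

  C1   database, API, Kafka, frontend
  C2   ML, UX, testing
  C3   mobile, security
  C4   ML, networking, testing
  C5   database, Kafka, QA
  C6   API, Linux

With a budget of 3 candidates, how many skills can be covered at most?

Choosing C1, C2, C3 covers {mobile, security, ML, database, API, UX, testing, Kafka, frontend} — 9 skills.
No choice of 3 candidates does better; here Linux, networking, QA are left uncovered.

9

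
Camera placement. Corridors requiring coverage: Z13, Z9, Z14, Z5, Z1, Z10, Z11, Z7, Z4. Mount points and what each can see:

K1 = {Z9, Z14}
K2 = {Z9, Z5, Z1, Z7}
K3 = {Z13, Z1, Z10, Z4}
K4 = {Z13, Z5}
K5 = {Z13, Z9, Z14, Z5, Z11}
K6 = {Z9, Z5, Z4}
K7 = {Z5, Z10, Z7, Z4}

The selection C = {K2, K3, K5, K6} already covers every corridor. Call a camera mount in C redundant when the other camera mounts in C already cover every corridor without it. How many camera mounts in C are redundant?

Drop K2: Z7 uncovered — not redundant.
Drop K3: Z10 uncovered — not redundant.
Drop K5: Z14, Z11 uncovered — not redundant.
Drop K6: the rest still cover every corridor — redundant.
1 redundant: K6.

1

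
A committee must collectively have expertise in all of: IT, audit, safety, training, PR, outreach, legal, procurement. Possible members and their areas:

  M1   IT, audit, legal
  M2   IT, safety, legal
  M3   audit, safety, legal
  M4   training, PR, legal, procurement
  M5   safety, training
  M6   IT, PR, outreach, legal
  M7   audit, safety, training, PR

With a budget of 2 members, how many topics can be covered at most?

7

Choosing M6, M7 covers {IT, audit, safety, training, PR, outreach, legal} — 7 topics.
No choice of 2 members does better; here procurement is left uncovered.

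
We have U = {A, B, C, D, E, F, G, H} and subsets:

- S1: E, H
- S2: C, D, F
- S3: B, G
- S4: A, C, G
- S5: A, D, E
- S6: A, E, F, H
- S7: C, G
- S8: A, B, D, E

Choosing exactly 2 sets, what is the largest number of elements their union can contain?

6

Choosing S2, S6 covers {A, C, D, E, F, H} — 6 elements.
No choice of 2 sets does better; here B, G are left uncovered.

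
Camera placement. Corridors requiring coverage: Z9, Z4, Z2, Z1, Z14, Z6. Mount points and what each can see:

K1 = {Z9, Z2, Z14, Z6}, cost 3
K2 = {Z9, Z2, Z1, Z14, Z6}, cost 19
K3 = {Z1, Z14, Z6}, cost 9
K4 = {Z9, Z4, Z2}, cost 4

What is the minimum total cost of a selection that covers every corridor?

K3, K4 cover every corridor at cost 9 + 4 = 13.
Any cover uses at least 2 camera mounts; among all covering selections none totals below 13.

13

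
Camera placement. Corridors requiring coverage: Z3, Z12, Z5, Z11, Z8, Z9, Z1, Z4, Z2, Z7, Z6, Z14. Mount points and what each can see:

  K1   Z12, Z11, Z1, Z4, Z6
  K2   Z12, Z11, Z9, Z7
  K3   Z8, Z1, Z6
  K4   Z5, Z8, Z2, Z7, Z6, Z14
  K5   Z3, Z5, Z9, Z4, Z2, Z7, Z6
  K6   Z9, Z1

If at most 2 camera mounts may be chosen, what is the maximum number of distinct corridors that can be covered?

Choosing K1, K4 covers {Z12, Z5, Z11, Z8, Z1, Z4, Z2, Z7, Z6, Z14} — 10 corridors.
No choice of 2 camera mounts does better; here Z3, Z9 are left uncovered.

10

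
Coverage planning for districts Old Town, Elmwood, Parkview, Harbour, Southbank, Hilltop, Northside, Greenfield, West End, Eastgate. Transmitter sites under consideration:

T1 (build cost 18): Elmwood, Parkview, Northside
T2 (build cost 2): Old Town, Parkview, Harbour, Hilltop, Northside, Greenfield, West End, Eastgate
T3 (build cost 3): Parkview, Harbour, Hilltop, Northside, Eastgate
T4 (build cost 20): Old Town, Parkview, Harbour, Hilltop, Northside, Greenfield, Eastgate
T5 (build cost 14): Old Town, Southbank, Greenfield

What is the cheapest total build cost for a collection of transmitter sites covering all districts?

34

T1, T2, T5 cover every district at build cost 18 + 2 + 14 = 34.
Any cover uses at least 3 transmitter sites; among all covering selections none totals below 34.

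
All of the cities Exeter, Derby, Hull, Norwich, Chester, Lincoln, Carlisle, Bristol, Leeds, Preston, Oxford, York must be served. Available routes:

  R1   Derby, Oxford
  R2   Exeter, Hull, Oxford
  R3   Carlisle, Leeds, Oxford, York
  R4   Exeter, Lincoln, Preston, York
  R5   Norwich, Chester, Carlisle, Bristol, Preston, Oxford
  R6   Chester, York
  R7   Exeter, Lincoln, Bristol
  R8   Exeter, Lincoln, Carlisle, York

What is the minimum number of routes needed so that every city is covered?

R1, R2, R3, R4, R5 together cover {Exeter, Derby, Hull, Norwich, Chester, Lincoln, Carlisle, Bristol, Leeds, Preston, Oxford, York} — every city.
No 4 of the 8 routes cover everything (all 70 size-4 selections fall short), so 5 is minimum.

5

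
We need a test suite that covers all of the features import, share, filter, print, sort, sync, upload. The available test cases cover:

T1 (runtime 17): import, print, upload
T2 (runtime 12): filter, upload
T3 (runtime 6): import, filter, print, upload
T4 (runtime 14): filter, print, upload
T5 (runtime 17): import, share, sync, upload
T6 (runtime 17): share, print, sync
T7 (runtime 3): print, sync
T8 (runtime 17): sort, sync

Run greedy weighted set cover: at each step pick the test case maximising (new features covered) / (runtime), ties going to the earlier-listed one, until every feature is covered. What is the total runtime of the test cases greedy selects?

43

Pick 1: T3 adds 4 new (import, filter, print, upload) at runtime 6 (ratio 4/6).
Pick 2: T7 adds 1 new (sync) at runtime 3 (ratio 1/3).
Pick 3: T5 adds 1 new (share) at runtime 17 (ratio 1/17).
Pick 4: T8 adds 1 new (sort) at runtime 17 (ratio 1/17).
Greedy total runtime: 6 + 3 + 17 + 17 = 43. (The true optimum is 40, so greedy overshoots here.)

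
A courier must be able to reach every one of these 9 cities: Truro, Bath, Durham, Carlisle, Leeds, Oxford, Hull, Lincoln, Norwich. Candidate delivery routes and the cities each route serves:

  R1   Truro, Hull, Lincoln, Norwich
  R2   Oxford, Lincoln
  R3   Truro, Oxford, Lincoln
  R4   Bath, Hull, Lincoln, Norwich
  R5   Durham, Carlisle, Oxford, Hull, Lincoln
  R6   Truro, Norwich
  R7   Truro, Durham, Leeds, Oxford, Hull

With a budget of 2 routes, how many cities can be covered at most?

8

Choosing R4, R7 covers {Truro, Bath, Durham, Leeds, Oxford, Hull, Lincoln, Norwich} — 8 cities.
No choice of 2 routes does better; here Carlisle is left uncovered.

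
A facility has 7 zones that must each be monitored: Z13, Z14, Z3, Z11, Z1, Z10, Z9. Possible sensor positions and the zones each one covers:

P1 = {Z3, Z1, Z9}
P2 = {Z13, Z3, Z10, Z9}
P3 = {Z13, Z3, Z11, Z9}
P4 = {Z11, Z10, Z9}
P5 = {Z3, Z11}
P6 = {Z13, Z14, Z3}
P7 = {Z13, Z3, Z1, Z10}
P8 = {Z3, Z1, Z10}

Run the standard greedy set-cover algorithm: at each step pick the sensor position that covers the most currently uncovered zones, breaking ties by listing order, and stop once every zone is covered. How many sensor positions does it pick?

4

Pick 1: P2 covers 4 new zones (Z13, Z3, Z10, Z9).
Pick 2: P1 covers 1 new zones (Z1).
Pick 3: P3 covers 1 new zones (Z11).
Pick 4: P6 covers 1 new zones (Z14).
Greedy uses 4 sensor positions. (The true minimum is 3.)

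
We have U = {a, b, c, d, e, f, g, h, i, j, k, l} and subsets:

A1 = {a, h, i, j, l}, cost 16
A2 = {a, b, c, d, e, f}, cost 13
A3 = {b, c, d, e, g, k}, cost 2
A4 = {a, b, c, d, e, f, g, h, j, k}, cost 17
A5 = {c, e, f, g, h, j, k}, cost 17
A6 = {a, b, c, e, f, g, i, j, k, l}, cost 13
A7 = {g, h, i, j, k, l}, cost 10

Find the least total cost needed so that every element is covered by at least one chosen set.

A2, A7 cover every element at cost 13 + 10 = 23.
Any cover uses at least 2 sets; among all covering selections none totals below 23.

23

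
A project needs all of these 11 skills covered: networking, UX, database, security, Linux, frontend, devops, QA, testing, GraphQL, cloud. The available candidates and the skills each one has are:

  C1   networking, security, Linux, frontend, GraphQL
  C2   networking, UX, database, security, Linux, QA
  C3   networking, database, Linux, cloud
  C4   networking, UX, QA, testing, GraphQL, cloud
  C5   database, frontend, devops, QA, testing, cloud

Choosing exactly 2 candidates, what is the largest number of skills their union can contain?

10

Choosing C1, C5 covers {networking, database, security, Linux, frontend, devops, QA, testing, GraphQL, cloud} — 10 skills.
No choice of 2 candidates does better; here UX is left uncovered.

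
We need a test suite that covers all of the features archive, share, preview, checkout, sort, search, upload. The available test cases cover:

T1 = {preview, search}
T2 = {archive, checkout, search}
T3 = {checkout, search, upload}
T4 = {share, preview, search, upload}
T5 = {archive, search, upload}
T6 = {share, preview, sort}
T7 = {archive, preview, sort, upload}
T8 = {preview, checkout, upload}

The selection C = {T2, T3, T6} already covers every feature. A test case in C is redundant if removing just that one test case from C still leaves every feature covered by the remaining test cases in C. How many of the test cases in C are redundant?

0

Drop T2: archive uncovered — not redundant.
Drop T3: upload uncovered — not redundant.
Drop T6: share, preview, sort uncovered — not redundant.
None of the test cases in C is redundant.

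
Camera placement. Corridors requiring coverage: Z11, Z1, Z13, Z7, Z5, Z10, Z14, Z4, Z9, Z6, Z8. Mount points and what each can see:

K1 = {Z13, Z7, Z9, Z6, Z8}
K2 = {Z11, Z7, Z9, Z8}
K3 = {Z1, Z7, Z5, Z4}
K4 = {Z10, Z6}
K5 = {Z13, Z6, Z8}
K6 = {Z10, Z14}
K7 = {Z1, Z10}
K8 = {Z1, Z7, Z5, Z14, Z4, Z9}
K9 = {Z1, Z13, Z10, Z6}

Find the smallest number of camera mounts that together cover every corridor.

3

K2, K8, K9 together cover {Z11, Z1, Z13, Z7, Z5, Z10, Z14, Z4, Z9, Z6, Z8} — every corridor.
No 2 of the 9 camera mounts cover everything (all 36 pairs fall short), so 3 is minimum.
Greedy (largest uncovered first) would take K8, K1, K2, K4 — 4 camera mounts — but 3 suffice.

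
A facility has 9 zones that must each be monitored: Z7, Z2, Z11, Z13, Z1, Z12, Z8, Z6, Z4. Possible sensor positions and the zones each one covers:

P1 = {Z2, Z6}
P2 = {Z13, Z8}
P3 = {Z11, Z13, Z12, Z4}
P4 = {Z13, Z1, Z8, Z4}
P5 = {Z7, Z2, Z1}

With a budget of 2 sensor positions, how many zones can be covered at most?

7

Choosing P3, P5 covers {Z7, Z2, Z11, Z13, Z1, Z12, Z4} — 7 zones.
No choice of 2 sensor positions does better; here Z8, Z6 are left uncovered.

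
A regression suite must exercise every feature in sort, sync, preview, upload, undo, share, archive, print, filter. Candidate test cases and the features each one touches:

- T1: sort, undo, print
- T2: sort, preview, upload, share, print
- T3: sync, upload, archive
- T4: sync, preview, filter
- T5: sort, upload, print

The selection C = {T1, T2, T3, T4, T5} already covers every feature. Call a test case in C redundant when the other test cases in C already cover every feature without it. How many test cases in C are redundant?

Drop T1: undo uncovered — not redundant.
Drop T2: share uncovered — not redundant.
Drop T3: archive uncovered — not redundant.
Drop T4: filter uncovered — not redundant.
Drop T5: the rest still cover every feature — redundant.
1 redundant: T5.

1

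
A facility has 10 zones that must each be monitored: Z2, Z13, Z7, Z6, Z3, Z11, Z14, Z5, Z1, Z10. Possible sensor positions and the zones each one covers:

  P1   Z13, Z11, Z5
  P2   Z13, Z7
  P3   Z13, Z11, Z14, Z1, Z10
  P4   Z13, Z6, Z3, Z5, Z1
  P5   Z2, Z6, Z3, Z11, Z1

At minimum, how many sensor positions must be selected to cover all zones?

4

P1, P2, P3, P5 together cover {Z2, Z13, Z7, Z6, Z3, Z11, Z14, Z5, Z1, Z10} — every zone.
No 3 of the 5 sensor positions cover everything (all 10 triples fall short), so 4 is minimum.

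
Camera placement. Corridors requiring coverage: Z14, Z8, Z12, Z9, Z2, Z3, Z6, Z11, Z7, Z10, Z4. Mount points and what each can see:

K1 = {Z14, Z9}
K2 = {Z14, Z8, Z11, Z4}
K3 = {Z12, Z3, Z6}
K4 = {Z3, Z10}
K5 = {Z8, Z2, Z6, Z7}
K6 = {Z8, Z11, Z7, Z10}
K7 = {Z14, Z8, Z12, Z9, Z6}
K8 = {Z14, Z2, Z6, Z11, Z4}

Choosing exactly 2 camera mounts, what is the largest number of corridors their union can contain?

8

Choosing K6, K7 covers {Z14, Z8, Z12, Z9, Z6, Z11, Z7, Z10} — 8 corridors.
No choice of 2 camera mounts does better; here Z2, Z3, Z4 are left uncovered.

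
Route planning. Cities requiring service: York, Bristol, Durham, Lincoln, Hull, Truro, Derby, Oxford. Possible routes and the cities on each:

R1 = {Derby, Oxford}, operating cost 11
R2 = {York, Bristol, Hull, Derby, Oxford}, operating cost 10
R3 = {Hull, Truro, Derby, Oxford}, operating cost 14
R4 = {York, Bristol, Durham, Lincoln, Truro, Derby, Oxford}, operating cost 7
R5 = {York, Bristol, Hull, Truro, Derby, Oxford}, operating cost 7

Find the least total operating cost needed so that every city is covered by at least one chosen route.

R4, R5 cover every city at operating cost 7 + 7 = 14.
Any cover uses at least 2 routes; among all covering selections none totals below 14.

14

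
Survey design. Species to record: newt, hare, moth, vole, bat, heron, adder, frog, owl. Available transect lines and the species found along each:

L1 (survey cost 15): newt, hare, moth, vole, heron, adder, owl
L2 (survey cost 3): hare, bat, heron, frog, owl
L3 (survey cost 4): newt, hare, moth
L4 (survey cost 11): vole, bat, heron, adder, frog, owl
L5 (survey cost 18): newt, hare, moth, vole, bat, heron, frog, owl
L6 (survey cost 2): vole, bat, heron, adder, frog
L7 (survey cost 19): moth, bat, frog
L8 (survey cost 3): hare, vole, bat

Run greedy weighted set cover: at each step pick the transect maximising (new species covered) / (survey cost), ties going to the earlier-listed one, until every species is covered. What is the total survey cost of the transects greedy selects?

Pick 1: L6 adds 5 new (vole, bat, heron, adder, frog) at survey cost 2 (ratio 5/2).
Pick 2: L3 adds 3 new (newt, hare, moth) at survey cost 4 (ratio 3/4).
Pick 3: L2 adds 1 new (owl) at survey cost 3 (ratio 1/3).
Greedy total survey cost: 2 + 4 + 3 = 9.

9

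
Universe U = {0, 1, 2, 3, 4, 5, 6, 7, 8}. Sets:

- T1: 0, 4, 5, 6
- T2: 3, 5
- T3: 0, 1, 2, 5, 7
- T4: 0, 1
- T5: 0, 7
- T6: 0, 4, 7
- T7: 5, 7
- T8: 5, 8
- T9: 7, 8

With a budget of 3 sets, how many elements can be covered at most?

8

Choosing T1, T2, T3 covers {0, 1, 2, 3, 4, 5, 6, 7} — 8 elements.
No choice of 3 sets does better; here 8 is left uncovered.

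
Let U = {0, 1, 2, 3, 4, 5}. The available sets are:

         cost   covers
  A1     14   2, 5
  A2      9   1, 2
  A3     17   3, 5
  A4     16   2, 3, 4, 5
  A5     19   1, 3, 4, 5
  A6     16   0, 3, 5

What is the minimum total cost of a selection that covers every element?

41

A2, A4, A6 cover every element at cost 9 + 16 + 16 = 41.
Any cover uses at least 3 sets; among all covering selections none totals below 41.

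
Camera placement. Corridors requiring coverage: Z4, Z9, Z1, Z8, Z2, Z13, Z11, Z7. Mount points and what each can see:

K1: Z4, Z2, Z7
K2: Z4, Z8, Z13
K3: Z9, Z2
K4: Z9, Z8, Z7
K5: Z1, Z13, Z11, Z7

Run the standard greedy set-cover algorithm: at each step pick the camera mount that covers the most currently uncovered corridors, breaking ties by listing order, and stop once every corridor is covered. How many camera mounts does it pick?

3

Pick 1: K5 covers 4 new corridors (Z1, Z13, Z11, Z7).
Pick 2: K1 covers 2 new corridors (Z4, Z2).
Pick 3: K4 covers 2 new corridors (Z9, Z8).
Greedy uses 3 camera mounts.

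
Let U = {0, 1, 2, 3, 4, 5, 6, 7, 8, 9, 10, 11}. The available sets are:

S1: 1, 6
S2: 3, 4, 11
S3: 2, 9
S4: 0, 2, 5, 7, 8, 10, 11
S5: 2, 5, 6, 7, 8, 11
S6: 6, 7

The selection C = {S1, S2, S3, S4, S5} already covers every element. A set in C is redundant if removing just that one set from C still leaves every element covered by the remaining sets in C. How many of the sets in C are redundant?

1

Drop S1: 1 uncovered — not redundant.
Drop S2: 3, 4 uncovered — not redundant.
Drop S3: 9 uncovered — not redundant.
Drop S4: 0, 10 uncovered — not redundant.
Drop S5: the rest still cover every element — redundant.
1 redundant: S5.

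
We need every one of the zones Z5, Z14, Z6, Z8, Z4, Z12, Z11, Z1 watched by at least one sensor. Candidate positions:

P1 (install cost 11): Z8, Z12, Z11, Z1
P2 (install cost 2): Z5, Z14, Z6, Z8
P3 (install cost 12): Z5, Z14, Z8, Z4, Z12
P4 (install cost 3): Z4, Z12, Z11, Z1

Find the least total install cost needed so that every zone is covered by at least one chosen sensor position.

5

P2, P4 cover every zone at install cost 2 + 3 = 5.
Any cover uses at least 2 sensor positions; among all covering selections none totals below 5.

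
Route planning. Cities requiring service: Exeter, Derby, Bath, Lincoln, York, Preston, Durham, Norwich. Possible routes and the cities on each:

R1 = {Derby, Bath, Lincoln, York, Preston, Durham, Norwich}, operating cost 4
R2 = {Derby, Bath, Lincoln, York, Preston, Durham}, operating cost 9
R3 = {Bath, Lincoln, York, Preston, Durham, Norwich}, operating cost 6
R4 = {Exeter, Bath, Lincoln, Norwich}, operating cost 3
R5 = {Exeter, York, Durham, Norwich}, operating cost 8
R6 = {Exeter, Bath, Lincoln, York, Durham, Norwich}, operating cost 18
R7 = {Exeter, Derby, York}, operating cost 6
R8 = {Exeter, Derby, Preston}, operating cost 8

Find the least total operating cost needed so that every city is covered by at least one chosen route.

R1, R4 cover every city at operating cost 4 + 3 = 7.
Any cover uses at least 2 routes; among all covering selections none totals below 7.

7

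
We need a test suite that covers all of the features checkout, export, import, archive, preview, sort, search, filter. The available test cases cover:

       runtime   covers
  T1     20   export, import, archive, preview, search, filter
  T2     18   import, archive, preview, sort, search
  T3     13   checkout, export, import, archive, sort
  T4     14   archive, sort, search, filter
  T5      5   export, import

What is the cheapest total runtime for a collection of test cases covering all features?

33

T1, T3 cover every feature at runtime 20 + 13 = 33.
Any cover uses at least 2 test cases; among all covering selections none totals below 33.
Greedy by coverage-per-runtime would pick T5, T4, T3, T2 for 50 — worse than the optimum 33.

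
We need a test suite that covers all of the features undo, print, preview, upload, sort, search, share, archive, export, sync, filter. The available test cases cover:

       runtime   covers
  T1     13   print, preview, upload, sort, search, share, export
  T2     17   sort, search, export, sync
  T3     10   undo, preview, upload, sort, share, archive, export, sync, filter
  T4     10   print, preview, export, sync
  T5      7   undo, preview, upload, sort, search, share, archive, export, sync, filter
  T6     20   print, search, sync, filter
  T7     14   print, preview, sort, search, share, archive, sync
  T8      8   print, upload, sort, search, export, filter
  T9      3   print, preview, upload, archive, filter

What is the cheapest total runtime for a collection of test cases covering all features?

10

T5, T9 cover every feature at runtime 7 + 3 = 10.
Any cover uses at least 2 test cases; among all covering selections none totals below 10.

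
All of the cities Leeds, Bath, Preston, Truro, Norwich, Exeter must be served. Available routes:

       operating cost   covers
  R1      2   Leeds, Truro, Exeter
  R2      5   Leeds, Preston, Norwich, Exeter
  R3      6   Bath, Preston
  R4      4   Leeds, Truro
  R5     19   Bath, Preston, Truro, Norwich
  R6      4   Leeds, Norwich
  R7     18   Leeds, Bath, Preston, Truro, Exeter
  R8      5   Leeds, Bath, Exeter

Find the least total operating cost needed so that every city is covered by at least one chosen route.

R1, R2, R8 cover every city at operating cost 2 + 5 + 5 = 12.
Any cover uses at least 2 routes; among all covering selections none totals below 12.

12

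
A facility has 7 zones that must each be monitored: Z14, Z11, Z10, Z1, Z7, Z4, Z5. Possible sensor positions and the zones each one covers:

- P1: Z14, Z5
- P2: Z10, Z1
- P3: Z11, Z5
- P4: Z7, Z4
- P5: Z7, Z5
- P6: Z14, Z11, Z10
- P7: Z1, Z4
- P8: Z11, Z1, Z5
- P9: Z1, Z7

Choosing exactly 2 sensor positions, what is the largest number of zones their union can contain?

Choosing P4, P6 covers {Z14, Z11, Z10, Z7, Z4} — 5 zones.
No choice of 2 sensor positions does better; here Z1, Z5 are left uncovered.

5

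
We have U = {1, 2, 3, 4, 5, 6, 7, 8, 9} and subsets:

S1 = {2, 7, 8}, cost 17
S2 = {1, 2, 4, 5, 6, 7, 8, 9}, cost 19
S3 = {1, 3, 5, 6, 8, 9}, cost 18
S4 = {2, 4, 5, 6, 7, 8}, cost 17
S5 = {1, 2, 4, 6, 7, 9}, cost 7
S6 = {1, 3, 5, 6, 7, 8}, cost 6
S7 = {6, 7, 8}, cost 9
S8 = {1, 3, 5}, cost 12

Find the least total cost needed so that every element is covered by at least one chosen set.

13

S5, S6 cover every element at cost 7 + 6 = 13.
Any cover uses at least 2 sets; among all covering selections none totals below 13.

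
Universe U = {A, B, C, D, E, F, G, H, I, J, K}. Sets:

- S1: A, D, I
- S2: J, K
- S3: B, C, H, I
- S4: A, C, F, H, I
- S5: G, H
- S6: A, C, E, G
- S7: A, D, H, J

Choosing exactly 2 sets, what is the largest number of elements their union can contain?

Choosing S2, S4 covers {A, C, F, H, I, J, K} — 7 elements.
No choice of 2 sets does better; here B, D, E, G are left uncovered.

7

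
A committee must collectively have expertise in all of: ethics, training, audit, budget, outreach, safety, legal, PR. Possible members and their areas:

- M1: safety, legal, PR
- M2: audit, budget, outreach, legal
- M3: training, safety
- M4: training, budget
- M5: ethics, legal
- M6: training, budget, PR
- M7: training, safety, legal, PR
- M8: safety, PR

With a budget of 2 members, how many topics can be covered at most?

7

Choosing M2, M7 covers {training, audit, budget, outreach, safety, legal, PR} — 7 topics.
No choice of 2 members does better; here ethics is left uncovered.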